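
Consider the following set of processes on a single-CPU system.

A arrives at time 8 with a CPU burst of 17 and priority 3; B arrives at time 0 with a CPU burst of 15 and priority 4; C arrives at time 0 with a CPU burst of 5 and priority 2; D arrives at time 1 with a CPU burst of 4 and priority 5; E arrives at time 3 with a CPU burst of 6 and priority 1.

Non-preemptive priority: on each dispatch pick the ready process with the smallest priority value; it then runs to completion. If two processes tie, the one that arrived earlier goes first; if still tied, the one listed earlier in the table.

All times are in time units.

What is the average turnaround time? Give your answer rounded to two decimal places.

24.40

Timeline: | C 0-5 | E 5-11 | A 11-28 | B 28-43 | D 43-47 |
Completion: A=28  B=43  C=5  D=47  E=11
Turnaround (C−A): A=20  B=43  C=5  D=46  E=8
Turnaround times: A=20, B=43, C=5, D=46, E=8
Average turnaround = (20+43+5+46+8) / 5 = 122/5 = 24.40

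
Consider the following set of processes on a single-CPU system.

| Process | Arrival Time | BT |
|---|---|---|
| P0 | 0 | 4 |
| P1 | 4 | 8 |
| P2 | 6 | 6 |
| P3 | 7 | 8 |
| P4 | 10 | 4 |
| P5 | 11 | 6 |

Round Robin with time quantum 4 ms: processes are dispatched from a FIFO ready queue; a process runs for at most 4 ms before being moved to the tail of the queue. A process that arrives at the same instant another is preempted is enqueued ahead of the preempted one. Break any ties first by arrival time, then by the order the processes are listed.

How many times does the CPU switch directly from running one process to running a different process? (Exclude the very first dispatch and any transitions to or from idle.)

9

Gantt: | P0 0-4 | P1 4-8 | P2 8-12 | P3 12-16 | P1 16-20 | P4 20-24 | P5 24-28 | P2 28-30 | P3 30-34 | P5 34-36 |
Completion: P0=4  P1=20  P2=30  P3=34  P4=24  P5=36
Turnaround (C−A): P0=4  P1=16  P2=24  P3=27  P4=14  P5=25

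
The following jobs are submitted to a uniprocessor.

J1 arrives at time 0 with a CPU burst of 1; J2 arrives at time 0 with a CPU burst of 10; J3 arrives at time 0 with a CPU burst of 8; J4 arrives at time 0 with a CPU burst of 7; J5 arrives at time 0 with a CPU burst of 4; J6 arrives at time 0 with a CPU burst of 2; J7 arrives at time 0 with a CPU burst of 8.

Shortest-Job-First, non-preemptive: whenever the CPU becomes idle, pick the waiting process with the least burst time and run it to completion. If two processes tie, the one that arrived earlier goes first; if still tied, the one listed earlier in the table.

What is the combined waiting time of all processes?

Gantt: | J1 0-1 | J6 1-3 | J5 3-7 | J4 7-14 | J3 14-22 | J7 22-30 | J2 30-40 |
Completion: J1=1  J2=40  J3=22  J4=14  J5=7  J6=3  J7=30
Waiting = turnaround − burst: J1=0, J2=30, J3=14, J4=7, J5=3, J6=1, J7=22
Total waiting = 0 + 30 + 14 + 7 + 3 + 1 + 22 = 77

77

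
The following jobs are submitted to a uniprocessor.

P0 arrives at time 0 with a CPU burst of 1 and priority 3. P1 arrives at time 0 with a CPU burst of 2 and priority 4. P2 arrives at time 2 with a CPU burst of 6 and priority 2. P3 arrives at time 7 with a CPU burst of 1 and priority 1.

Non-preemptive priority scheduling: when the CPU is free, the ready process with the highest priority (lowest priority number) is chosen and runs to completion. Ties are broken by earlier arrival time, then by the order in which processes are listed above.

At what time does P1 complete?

3

Schedule: | P0 0-1 | P1 1-3 | P2 3-9 | P3 9-10 |
Completion: P0=1  P1=3  P2=9  P3=10
Turnaround (C−A): P0=1  P1=3  P2=7  P3=3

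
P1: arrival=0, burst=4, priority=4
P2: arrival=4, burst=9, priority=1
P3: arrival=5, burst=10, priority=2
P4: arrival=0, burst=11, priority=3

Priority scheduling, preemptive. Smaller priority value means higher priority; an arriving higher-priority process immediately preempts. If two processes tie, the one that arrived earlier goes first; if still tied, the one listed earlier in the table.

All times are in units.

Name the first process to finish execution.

P2

Timeline: | P4 0-4 | P2 4-13 | P3 13-23 | P4 23-30 | P1 30-34 |
Completion: P1=34  P2=13  P3=23  P4=30
Turnaround (C−A): P1=34  P2=9  P3=18  P4=30
Finish order: P2 → P3 → P4 → P1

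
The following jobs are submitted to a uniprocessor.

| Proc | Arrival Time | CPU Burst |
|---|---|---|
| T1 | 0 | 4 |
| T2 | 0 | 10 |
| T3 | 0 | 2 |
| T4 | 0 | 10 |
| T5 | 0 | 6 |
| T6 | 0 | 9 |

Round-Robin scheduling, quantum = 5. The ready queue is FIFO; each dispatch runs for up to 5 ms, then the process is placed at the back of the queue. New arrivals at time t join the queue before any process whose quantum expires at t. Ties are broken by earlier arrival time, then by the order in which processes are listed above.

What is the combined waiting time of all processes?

119

Gantt: | T1 0-4 | T2 4-9 | T3 9-11 | T4 11-16 | T5 16-21 | T6 21-26 | T2 26-31 | T4 31-36 | T5 36-37 | T6 37-41 |
Completion: T1=4  T2=31  T3=11  T4=36  T5=37  T6=41
Waiting = turnaround − burst: T1=0, T2=21, T3=9, T4=26, T5=31, T6=32
Total waiting = 0 + 21 + 9 + 26 + 31 + 32 = 119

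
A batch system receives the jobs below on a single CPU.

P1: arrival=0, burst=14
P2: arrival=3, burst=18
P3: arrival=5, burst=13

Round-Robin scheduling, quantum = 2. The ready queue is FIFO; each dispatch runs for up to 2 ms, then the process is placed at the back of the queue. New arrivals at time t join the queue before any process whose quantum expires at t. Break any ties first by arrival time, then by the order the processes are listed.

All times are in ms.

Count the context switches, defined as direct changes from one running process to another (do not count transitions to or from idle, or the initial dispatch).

20

Timeline: | P1 0-4 | P2 4-6 | P1 6-8 | P3 8-10 | P2 10-12 | P1 12-14 | P3 14-16 | P2 16-18 | P1 18-20 | P3 20-22 | P2 22-24 | P1 24-26 | P3 26-28 | P2 28-30 | P1 30-32 | P3 32-34 | P2 34-36 | P3 36-38 | P2 38-40 | P3 40-41 | P2 41-45 |
Completion: P1=32  P2=45  P3=41
Turnaround (C−A): P1=32  P2=42  P3=36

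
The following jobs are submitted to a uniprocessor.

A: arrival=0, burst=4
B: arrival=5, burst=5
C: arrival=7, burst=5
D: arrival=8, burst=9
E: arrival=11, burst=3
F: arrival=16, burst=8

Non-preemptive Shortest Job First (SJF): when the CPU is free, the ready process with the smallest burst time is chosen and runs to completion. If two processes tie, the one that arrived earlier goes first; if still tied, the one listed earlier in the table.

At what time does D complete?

35

Schedule: | A 0-4 | idle 4-5 | B 5-10 | C 10-15 | E 15-18 | F 18-26 | D 26-35 |
Completion: A=4  B=10  C=15  D=35  E=18  F=26
Turnaround (C−A): A=4  B=5  C=8  D=27  E=7  F=10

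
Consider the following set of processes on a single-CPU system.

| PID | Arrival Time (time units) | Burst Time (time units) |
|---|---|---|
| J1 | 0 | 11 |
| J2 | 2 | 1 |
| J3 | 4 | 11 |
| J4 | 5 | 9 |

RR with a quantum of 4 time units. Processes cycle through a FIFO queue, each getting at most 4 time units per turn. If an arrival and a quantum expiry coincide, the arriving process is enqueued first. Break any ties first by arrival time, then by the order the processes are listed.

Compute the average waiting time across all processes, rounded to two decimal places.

12.25

Timeline: | J1 0-4 | J2 4-5 | J3 5-9 | J1 9-13 | J4 13-17 | J3 17-21 | J1 21-24 | J4 24-28 | J3 28-31 | J4 31-32 |
Completion: J1=24  J2=5  J3=31  J4=32
Waiting times: J1=13, J2=2, J3=16, J4=18
Average waiting = (13+2+16+18) / 4 = 49/4 = 12.25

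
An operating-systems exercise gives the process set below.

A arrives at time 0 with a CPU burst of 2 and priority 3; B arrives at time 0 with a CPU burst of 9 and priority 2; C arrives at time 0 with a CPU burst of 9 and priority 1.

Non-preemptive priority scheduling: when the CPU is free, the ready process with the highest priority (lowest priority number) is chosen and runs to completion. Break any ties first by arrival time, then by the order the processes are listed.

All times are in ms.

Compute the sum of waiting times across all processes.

27

Schedule: | C 0-9 | B 9-18 | A 18-20 |
Completion: A=20  B=18  C=9
Turnaround (C−A): A=20  B=18  C=9
Waiting = turnaround − burst: A=18, B=9, C=0
Total waiting = 18 + 9 + 0 = 27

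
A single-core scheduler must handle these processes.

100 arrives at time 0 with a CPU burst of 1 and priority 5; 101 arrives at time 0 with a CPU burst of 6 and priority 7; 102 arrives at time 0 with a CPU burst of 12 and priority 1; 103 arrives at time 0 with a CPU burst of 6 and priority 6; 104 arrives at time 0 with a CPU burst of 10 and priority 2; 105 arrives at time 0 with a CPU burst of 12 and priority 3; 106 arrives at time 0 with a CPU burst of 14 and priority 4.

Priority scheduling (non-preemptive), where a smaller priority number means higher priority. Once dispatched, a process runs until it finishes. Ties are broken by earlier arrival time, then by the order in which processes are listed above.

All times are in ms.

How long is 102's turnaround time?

12

Timeline: | 102 0-12 | 104 12-22 | 105 22-34 | 106 34-48 | 100 48-49 | 103 49-55 | 101 55-61 |
Completion: 100=49  101=61  102=12  103=55  104=22  105=34  106=48
Turnaround (C−A): 100=49  101=61  102=12  103=55  104=22  105=34  106=48
Turnaround(102) = completion − arrival = 12 − 0 = 12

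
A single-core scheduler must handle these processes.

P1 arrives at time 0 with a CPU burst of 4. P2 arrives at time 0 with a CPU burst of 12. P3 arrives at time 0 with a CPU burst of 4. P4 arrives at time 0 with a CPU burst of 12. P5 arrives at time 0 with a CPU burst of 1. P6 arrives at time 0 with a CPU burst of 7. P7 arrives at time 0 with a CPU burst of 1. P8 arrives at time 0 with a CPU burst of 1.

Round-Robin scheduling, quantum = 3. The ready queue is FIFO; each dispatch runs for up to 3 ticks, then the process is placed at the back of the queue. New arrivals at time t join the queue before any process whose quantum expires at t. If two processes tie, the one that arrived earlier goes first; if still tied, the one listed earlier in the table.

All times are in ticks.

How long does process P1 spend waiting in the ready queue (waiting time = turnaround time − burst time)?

15

Schedule: | P1 0-3 | P2 3-6 | P3 6-9 | P4 9-12 | P5 12-13 | P6 13-16 | P7 16-17 | P8 17-18 | P1 18-19 | P2 19-22 | P3 22-23 | P4 23-26 | P6 26-29 | P2 29-32 | P4 32-35 | P6 35-36 | P2 36-39 | P4 39-42 |
Completion: P1=19  P2=39  P3=23  P4=42  P5=13  P6=36  P7=17  P8=18
Turnaround (C−A): P1=19  P2=39  P3=23  P4=42  P5=13  P6=36  P7=17  P8=18
Waiting(P1) = turnaround − burst = 19 − 4 = 15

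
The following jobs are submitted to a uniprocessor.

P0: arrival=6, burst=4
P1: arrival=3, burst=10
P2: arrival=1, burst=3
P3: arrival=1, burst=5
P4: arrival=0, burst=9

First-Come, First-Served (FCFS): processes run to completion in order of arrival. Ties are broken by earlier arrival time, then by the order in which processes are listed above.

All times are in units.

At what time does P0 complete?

31

Timeline: | P4 0-9 | P2 9-12 | P3 12-17 | P1 17-27 | P0 27-31 |
Completion: P0=31  P1=27  P2=12  P3=17  P4=9
Turnaround (C−A): P0=25  P1=24  P2=11  P3=16  P4=9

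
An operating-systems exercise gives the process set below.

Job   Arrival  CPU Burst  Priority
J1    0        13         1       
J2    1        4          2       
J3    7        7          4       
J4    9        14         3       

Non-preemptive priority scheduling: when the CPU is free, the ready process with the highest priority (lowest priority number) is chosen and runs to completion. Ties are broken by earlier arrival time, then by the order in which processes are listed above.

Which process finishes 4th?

Timeline: | J1 0-13 | J2 13-17 | J4 17-31 | J3 31-38 |
Completion: J1=13  J2=17  J3=38  J4=31
Turnaround (C−A): J1=13  J2=16  J3=31  J4=22
Finish order: J1 → J2 → J4 → J3

J3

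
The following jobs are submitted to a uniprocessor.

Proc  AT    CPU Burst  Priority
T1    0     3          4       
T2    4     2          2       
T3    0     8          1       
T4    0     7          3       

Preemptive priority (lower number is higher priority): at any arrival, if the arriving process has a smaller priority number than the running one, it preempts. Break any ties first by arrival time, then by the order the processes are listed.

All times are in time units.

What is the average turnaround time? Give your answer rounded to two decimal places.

12.75

Schedule: | T3 0-8 | T2 8-10 | T4 10-17 | T1 17-20 |
Completion: T1=20  T2=10  T3=8  T4=17
Turnaround (C−A): T1=20  T2=6  T3=8  T4=17
Turnaround times: T1=20, T2=6, T3=8, T4=17
Average turnaround = (20+6+8+17) / 4 = 51/4 = 12.75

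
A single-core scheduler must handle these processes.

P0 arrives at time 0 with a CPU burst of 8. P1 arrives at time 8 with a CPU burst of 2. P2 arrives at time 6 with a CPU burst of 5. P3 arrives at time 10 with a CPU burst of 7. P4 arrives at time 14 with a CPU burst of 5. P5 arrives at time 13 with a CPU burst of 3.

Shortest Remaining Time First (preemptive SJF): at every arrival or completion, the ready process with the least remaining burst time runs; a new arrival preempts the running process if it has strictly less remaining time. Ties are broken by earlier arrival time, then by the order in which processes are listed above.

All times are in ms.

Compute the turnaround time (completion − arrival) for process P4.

Timeline: | P0 0-8 | P1 8-10 | P2 10-15 | P5 15-18 | P4 18-23 | P3 23-30 |
Completion: P0=8  P1=10  P2=15  P3=30  P4=23  P5=18
Turnaround(P4) = completion − arrival = 23 − 14 = 9

9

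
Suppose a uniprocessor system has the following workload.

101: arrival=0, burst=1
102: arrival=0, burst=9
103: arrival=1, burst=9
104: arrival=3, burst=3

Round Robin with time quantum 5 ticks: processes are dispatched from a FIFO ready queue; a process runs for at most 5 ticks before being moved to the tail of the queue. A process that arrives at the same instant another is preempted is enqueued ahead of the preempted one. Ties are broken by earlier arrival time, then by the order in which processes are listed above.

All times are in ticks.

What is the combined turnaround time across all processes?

51

Schedule: | 101 0-1 | 102 1-6 | 103 6-11 | 104 11-14 | 102 14-18 | 103 18-22 |
Completion: 101=1  102=18  103=22  104=14
Turnaround (C−A): 101=1  102=18  103=21  104=11
Turnaround = completion − arrival: 101=1, 102=18, 103=21, 104=11
Total turnaround = 1 + 18 + 21 + 11 = 51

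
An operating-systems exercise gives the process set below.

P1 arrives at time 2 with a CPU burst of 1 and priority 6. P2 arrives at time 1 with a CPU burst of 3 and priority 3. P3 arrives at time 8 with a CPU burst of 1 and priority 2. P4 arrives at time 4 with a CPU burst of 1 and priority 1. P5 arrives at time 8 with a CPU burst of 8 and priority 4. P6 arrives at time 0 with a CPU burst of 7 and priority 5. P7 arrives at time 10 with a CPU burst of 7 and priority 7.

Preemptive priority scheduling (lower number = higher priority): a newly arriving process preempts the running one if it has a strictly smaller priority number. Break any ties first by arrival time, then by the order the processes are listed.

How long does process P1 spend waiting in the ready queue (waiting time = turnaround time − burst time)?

18

Gantt: | P6 0-1 | P2 1-4 | P4 4-5 | P6 5-8 | P3 8-9 | P5 9-17 | P6 17-20 | P1 20-21 | P7 21-28 |
Completion: P1=21  P2=4  P3=9  P4=5  P5=17  P6=20  P7=28
Waiting(P1) = turnaround − burst = 19 − 1 = 18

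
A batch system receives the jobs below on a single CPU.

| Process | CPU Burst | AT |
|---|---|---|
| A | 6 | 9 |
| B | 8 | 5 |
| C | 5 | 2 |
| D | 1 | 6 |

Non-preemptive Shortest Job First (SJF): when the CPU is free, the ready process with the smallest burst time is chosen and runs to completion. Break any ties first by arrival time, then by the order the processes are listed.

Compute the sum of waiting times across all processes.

11

Timeline: | idle 0-2 | C 2-7 | D 7-8 | B 8-16 | A 16-22 |
Completion: A=22  B=16  C=7  D=8
Waiting = turnaround − burst: A=7, B=3, C=0, D=1
Total waiting = 7 + 3 + 0 + 1 = 11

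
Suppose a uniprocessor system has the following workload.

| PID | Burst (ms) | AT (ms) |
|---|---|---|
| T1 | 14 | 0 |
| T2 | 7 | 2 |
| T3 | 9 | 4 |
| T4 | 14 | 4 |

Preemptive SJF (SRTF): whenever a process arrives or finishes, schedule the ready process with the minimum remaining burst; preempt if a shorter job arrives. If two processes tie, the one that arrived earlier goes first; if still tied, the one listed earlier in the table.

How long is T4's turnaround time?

Gantt: | T1 0-2 | T2 2-9 | T3 9-18 | T1 18-30 | T4 30-44 |
Completion: T1=30  T2=9  T3=18  T4=44
Turnaround (C−A): T1=30  T2=7  T3=14  T4=40
Turnaround(T4) = completion − arrival = 44 − 4 = 40

40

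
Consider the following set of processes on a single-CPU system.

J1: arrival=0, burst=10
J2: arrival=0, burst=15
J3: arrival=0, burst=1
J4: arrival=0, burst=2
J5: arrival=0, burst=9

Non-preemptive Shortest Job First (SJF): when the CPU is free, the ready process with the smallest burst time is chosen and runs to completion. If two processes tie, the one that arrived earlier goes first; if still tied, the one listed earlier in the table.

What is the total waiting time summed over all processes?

Timeline: | J3 0-1 | J4 1-3 | J5 3-12 | J1 12-22 | J2 22-37 |
Completion: J1=22  J2=37  J3=1  J4=3  J5=12
Turnaround (C−A): J1=22  J2=37  J3=1  J4=3  J5=12
Waiting = turnaround − burst: J1=12, J2=22, J3=0, J4=1, J5=3
Total waiting = 12 + 22 + 0 + 1 + 3 = 38

38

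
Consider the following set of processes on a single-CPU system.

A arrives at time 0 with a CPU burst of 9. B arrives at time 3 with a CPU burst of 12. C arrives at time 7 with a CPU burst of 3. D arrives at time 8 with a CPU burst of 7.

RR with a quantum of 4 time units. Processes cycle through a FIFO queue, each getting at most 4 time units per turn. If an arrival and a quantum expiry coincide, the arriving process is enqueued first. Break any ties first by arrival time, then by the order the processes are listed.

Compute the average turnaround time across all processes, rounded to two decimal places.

19.75

Schedule: | A 0-4 | B 4-8 | A 8-12 | C 12-15 | D 15-19 | B 19-23 | A 23-24 | D 24-27 | B 27-31 |
Completion: A=24  B=31  C=15  D=27
Turnaround (C−A): A=24  B=28  C=8  D=19
Turnaround times: A=24, B=28, C=8, D=19
Average turnaround = (24+28+8+19) / 4 = 79/4 = 19.75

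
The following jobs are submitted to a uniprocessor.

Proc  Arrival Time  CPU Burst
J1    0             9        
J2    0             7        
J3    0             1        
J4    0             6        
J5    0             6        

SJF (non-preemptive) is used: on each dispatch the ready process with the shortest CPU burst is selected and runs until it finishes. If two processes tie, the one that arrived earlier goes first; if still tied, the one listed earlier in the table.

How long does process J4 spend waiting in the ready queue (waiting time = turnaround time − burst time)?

1

Schedule: | J3 0-1 | J4 1-7 | J5 7-13 | J2 13-20 | J1 20-29 |
Completion: J1=29  J2=20  J3=1  J4=7  J5=13
Waiting(J4) = turnaround − burst = 7 − 6 = 1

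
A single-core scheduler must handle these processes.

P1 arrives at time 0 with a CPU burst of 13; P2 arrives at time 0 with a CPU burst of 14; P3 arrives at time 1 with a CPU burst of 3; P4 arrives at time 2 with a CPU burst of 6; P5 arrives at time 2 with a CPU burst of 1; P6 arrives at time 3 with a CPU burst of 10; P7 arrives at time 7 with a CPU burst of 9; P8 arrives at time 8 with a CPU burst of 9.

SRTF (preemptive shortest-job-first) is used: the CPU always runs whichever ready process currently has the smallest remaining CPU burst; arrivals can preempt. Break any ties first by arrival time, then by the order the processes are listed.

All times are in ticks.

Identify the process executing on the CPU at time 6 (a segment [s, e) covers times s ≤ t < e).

Timeline: | P1 0-1 | P3 1-2 | P5 2-3 | P3 3-5 | P4 5-11 | P7 11-20 | P8 20-29 | P6 29-39 | P1 39-51 | P2 51-65 |
Completion: P1=51  P2=65  P3=5  P4=11  P5=3  P6=39  P7=20  P8=29
Turnaround (C−A): P1=51  P2=65  P3=4  P4=9  P5=1  P6=36  P7=13  P8=21

P4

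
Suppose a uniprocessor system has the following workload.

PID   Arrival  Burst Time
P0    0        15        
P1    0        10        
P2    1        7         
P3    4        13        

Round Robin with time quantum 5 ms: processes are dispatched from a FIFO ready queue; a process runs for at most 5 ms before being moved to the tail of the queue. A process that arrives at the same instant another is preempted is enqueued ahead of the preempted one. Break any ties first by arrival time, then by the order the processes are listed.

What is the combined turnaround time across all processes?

Timeline: | P0 0-5 | P1 5-10 | P2 10-15 | P3 15-20 | P0 20-25 | P1 25-30 | P2 30-32 | P3 32-37 | P0 37-42 | P3 42-45 |
Completion: P0=42  P1=30  P2=32  P3=45
Turnaround (C−A): P0=42  P1=30  P2=31  P3=41
Turnaround = completion − arrival: P0=42, P1=30, P2=31, P3=41
Total turnaround = 42 + 30 + 31 + 41 = 144

144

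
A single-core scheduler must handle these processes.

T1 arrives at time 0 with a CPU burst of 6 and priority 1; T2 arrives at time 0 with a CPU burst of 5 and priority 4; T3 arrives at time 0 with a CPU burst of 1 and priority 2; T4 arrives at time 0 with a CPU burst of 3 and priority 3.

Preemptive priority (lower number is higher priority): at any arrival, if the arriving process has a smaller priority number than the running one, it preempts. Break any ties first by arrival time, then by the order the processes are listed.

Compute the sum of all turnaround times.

Schedule: | T1 0-6 | T3 6-7 | T4 7-10 | T2 10-15 |
Completion: T1=6  T2=15  T3=7  T4=10
Turnaround (C−A): T1=6  T2=15  T3=7  T4=10
Turnaround = completion − arrival: T1=6, T2=15, T3=7, T4=10
Total turnaround = 6 + 15 + 7 + 10 = 38

38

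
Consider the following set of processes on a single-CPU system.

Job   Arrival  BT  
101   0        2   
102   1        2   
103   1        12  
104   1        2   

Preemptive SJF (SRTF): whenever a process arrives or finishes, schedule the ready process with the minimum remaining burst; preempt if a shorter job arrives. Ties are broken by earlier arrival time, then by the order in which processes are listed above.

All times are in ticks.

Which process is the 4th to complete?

103

Timeline: | 101 0-2 | 102 2-4 | 104 4-6 | 103 6-18 |
Completion: 101=2  102=4  103=18  104=6
Finish order: 101 → 102 → 104 → 103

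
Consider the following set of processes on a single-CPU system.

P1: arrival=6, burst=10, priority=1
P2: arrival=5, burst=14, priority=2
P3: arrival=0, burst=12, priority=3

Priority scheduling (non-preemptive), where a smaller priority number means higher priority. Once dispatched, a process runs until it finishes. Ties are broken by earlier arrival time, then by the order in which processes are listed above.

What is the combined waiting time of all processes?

Schedule: | P3 0-12 | P1 12-22 | P2 22-36 |
Completion: P1=22  P2=36  P3=12
Turnaround (C−A): P1=16  P2=31  P3=12
Waiting = turnaround − burst: P1=6, P2=17, P3=0
Total waiting = 6 + 17 + 0 = 23

23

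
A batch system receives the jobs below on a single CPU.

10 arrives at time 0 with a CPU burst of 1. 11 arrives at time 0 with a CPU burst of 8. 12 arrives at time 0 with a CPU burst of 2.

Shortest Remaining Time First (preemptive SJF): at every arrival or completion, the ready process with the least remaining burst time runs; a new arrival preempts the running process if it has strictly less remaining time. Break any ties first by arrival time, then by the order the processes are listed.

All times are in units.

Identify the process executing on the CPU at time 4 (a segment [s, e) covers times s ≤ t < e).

11

Schedule: | 10 0-1 | 12 1-3 | 11 3-11 |
Completion: 10=1  11=11  12=3
Turnaround (C−A): 10=1  11=11  12=3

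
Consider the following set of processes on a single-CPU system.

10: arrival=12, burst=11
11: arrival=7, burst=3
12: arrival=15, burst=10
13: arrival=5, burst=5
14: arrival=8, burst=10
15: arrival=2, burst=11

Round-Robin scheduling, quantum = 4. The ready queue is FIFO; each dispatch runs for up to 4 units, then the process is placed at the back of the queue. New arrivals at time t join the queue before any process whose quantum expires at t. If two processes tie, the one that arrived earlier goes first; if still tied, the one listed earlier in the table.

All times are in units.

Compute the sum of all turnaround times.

Gantt: | idle 0-2 | 15 2-6 | 13 6-10 | 15 10-14 | 11 14-17 | 14 17-21 | 13 21-22 | 10 22-26 | 15 26-29 | 12 29-33 | 14 33-37 | 10 37-41 | 12 41-45 | 14 45-47 | 10 47-50 | 12 50-52 |
Completion: 10=50  11=17  12=52  13=22  14=47  15=29
Turnaround (C−A): 10=38  11=10  12=37  13=17  14=39  15=27
Turnaround = completion − arrival: 10=38, 11=10, 12=37, 13=17, 14=39, 15=27
Total turnaround = 38 + 10 + 37 + 17 + 39 + 27 = 168

168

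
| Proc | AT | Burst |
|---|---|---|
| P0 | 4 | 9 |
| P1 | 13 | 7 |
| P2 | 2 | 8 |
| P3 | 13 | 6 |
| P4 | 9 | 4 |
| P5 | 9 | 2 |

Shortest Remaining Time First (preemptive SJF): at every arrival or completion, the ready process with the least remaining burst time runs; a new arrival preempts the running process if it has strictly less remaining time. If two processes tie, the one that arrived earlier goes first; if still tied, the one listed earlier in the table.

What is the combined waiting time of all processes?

41

Timeline: | idle 0-2 | P2 2-10 | P5 10-12 | P4 12-16 | P3 16-22 | P1 22-29 | P0 29-38 |
Completion: P0=38  P1=29  P2=10  P3=22  P4=16  P5=12
Waiting = turnaround − burst: P0=25, P1=9, P2=0, P3=3, P4=3, P5=1
Total waiting = 25 + 9 + 0 + 3 + 3 + 1 = 41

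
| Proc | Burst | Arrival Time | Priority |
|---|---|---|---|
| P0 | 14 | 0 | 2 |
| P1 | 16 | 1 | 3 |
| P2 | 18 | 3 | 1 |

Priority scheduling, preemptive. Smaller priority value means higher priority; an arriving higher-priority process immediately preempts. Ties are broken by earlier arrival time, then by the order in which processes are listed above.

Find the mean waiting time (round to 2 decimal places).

16.33

Timeline: | P0 0-3 | P2 3-21 | P0 21-32 | P1 32-48 |
Completion: P0=32  P1=48  P2=21
Turnaround (C−A): P0=32  P1=47  P2=18
Waiting times: P0=18, P1=31, P2=0
Average waiting = (18+31+0) / 3 = 49/3 = 16.33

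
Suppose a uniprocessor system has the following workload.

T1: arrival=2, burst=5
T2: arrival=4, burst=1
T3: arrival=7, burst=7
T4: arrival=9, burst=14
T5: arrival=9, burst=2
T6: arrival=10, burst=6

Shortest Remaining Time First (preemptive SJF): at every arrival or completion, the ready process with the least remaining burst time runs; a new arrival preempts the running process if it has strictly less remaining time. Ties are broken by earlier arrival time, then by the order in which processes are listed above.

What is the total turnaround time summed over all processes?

60

Schedule: | idle 0-2 | T1 2-4 | T2 4-5 | T1 5-8 | T3 8-9 | T5 9-11 | T3 11-17 | T6 17-23 | T4 23-37 |
Completion: T1=8  T2=5  T3=17  T4=37  T5=11  T6=23
Turnaround = completion − arrival: T1=6, T2=1, T3=10, T4=28, T5=2, T6=13
Total turnaround = 6 + 1 + 10 + 28 + 2 + 13 = 60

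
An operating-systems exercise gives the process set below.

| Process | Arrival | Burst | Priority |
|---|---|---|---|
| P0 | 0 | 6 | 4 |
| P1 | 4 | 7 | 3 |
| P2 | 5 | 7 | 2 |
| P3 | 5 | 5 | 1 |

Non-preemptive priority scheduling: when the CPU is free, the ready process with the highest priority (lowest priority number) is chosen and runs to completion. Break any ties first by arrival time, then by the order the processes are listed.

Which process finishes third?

P2

Schedule: | P0 0-6 | P3 6-11 | P2 11-18 | P1 18-25 |
Completion: P0=6  P1=25  P2=18  P3=11
Finish order: P0 → P3 → P2 → P1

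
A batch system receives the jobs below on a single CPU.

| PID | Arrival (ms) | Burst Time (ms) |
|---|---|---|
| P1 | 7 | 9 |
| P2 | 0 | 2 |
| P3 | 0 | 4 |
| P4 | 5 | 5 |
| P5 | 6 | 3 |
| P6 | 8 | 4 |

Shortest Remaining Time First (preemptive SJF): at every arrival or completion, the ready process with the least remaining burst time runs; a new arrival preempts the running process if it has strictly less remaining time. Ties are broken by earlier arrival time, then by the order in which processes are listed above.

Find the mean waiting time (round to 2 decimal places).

3.67

Gantt: | P2 0-2 | P3 2-6 | P5 6-9 | P6 9-13 | P4 13-18 | P1 18-27 |
Completion: P1=27  P2=2  P3=6  P4=18  P5=9  P6=13
Turnaround (C−A): P1=20  P2=2  P3=6  P4=13  P5=3  P6=5
Waiting times: P1=11, P2=0, P3=2, P4=8, P5=0, P6=1
Average waiting = (11+0+2+8+0+1) / 6 = 22/6 = 3.67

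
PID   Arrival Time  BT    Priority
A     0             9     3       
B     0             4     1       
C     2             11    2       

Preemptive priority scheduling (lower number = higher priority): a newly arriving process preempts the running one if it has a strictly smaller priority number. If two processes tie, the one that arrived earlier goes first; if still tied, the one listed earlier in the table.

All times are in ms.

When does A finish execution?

24

Schedule: | B 0-4 | C 4-15 | A 15-24 |
Completion: A=24  B=4  C=15
Turnaround (C−A): A=24  B=4  C=13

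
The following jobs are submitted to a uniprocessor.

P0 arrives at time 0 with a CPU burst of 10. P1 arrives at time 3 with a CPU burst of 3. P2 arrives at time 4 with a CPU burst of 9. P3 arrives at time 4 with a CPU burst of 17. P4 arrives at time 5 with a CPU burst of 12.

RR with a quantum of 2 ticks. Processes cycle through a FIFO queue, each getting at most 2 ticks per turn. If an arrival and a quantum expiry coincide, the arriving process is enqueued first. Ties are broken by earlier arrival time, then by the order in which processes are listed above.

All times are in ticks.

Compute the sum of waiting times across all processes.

Gantt: | P0 0-4 | P1 4-6 | P2 6-8 | P3 8-10 | P0 10-12 | P4 12-14 | P1 14-15 | P2 15-17 | P3 17-19 | P0 19-21 | P4 21-23 | P2 23-25 | P3 25-27 | P0 27-29 | P4 29-31 | P2 31-33 | P3 33-35 | P4 35-37 | P2 37-38 | P3 38-40 | P4 40-42 | P3 42-44 | P4 44-46 | P3 46-51 |
Completion: P0=29  P1=15  P2=38  P3=51  P4=46
Waiting = turnaround − burst: P0=19, P1=9, P2=25, P3=30, P4=29
Total waiting = 19 + 9 + 25 + 30 + 29 = 112

112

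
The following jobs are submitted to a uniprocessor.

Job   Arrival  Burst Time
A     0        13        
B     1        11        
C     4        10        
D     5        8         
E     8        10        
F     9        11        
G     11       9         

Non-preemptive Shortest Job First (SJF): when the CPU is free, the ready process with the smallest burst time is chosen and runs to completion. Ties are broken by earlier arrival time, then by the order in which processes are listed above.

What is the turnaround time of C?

Gantt: | A 0-13 | D 13-21 | G 21-30 | C 30-40 | E 40-50 | B 50-61 | F 61-72 |
Completion: A=13  B=61  C=40  D=21  E=50  F=72  G=30
Turnaround (C−A): A=13  B=60  C=36  D=16  E=42  F=63  G=19
Turnaround(C) = completion − arrival = 40 − 4 = 36

36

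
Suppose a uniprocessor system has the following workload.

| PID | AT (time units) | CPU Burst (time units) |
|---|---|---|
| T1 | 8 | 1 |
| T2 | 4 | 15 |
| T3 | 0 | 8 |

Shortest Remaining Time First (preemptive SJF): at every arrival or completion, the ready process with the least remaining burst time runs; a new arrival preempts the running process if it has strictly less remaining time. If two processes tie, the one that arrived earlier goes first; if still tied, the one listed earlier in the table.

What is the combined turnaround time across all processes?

29

Schedule: | T3 0-8 | T1 8-9 | T2 9-24 |
Completion: T1=9  T2=24  T3=8
Turnaround = completion − arrival: T1=1, T2=20, T3=8
Total turnaround = 1 + 20 + 8 = 29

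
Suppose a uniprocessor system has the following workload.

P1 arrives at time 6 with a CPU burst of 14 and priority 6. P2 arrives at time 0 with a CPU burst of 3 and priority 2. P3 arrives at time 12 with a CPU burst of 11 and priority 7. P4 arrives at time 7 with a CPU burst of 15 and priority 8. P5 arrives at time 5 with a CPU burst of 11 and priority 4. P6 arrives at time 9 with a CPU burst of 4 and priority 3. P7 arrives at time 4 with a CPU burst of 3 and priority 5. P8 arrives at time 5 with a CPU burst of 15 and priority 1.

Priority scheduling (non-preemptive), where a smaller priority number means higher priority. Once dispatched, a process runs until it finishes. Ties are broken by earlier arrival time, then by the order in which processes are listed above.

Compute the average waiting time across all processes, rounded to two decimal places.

20.13

Timeline: | P2 0-3 | idle 3-4 | P7 4-7 | P8 7-22 | P6 22-26 | P5 26-37 | P1 37-51 | P3 51-62 | P4 62-77 |
Completion: P1=51  P2=3  P3=62  P4=77  P5=37  P6=26  P7=7  P8=22
Turnaround (C−A): P1=45  P2=3  P3=50  P4=70  P5=32  P6=17  P7=3  P8=17
Waiting times: P1=31, P2=0, P3=39, P4=55, P5=21, P6=13, P7=0, P8=2
Average waiting = (31+0+39+55+21+13+0+2) / 8 = 161/8 = 20.13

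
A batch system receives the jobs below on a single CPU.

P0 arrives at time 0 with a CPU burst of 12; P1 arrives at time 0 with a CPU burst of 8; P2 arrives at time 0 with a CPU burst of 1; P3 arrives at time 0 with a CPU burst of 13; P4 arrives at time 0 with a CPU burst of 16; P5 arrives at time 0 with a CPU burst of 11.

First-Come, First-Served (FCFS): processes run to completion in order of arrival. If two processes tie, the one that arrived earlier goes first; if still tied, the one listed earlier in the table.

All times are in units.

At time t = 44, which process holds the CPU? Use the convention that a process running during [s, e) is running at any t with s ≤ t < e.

P4

Timeline: | P0 0-12 | P1 12-20 | P2 20-21 | P3 21-34 | P4 34-50 | P5 50-61 |
Completion: P0=12  P1=20  P2=21  P3=34  P4=50  P5=61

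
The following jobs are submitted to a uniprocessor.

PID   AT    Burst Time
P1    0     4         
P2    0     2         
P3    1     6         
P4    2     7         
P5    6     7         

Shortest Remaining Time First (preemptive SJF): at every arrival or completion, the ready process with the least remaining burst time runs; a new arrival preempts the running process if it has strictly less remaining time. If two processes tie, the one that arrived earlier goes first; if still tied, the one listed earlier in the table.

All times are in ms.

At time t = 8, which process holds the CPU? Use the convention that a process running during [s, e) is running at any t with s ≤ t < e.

Timeline: | P2 0-2 | P1 2-6 | P3 6-12 | P4 12-19 | P5 19-26 |
Completion: P1=6  P2=2  P3=12  P4=19  P5=26
Turnaround (C−A): P1=6  P2=2  P3=11  P4=17  P5=20

P3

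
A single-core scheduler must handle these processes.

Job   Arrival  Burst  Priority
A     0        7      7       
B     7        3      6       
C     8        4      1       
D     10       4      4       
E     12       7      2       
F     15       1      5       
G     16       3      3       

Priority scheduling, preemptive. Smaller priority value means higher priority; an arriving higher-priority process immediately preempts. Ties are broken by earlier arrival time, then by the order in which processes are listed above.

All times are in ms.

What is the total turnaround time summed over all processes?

74

Schedule: | A 0-7 | B 7-8 | C 8-12 | E 12-19 | G 19-22 | D 22-26 | F 26-27 | B 27-29 |
Completion: A=7  B=29  C=12  D=26  E=19  F=27  G=22
Turnaround (C−A): A=7  B=22  C=4  D=16  E=7  F=12  G=6
Turnaround = completion − arrival: A=7, B=22, C=4, D=16, E=7, F=12, G=6
Total turnaround = 7 + 22 + 4 + 16 + 7 + 12 + 6 = 74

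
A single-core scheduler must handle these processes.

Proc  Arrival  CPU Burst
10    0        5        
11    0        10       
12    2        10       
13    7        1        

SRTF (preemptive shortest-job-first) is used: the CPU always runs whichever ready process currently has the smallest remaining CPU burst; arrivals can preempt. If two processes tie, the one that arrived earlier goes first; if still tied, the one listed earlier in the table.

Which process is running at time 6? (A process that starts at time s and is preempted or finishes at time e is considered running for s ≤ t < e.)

11

Gantt: | 10 0-5 | 11 5-7 | 13 7-8 | 11 8-16 | 12 16-26 |
Completion: 10=5  11=16  12=26  13=8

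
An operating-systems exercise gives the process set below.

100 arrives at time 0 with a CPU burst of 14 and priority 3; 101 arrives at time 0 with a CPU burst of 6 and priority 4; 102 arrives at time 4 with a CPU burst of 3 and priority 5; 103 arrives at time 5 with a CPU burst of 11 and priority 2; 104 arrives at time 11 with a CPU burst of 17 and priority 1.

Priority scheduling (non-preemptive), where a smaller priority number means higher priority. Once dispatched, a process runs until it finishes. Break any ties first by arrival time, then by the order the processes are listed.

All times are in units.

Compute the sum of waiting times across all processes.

Schedule: | 100 0-14 | 104 14-31 | 103 31-42 | 101 42-48 | 102 48-51 |
Completion: 100=14  101=48  102=51  103=42  104=31
Waiting = turnaround − burst: 100=0, 101=42, 102=44, 103=26, 104=3
Total waiting = 0 + 42 + 44 + 26 + 3 = 115

115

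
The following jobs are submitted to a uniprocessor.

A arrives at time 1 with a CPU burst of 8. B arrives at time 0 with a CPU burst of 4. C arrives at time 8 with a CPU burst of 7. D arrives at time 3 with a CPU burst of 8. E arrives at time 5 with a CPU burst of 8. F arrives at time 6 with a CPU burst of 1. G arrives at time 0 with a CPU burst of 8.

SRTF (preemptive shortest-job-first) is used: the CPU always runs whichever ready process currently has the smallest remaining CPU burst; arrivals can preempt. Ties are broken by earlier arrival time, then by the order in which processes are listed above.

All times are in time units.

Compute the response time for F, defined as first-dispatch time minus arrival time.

0

Timeline: | B 0-4 | G 4-6 | F 6-7 | G 7-13 | C 13-20 | A 20-28 | D 28-36 | E 36-44 |
Completion: A=28  B=4  C=20  D=36  E=44  F=7  G=13
Turnaround (C−A): A=27  B=4  C=12  D=33  E=39  F=1  G=13
Response(F) = first start − arrival = 6 − 6 = 0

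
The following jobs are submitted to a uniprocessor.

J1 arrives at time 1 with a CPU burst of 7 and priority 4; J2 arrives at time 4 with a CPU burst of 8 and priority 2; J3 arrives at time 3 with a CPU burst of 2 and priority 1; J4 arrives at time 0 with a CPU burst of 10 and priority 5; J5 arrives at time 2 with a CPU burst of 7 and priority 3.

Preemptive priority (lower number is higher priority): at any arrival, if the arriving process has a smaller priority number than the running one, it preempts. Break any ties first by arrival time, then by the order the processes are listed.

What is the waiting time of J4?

Schedule: | J4 0-1 | J1 1-2 | J5 2-3 | J3 3-5 | J2 5-13 | J5 13-19 | J1 19-25 | J4 25-34 |
Completion: J1=25  J2=13  J3=5  J4=34  J5=19
Turnaround (C−A): J1=24  J2=9  J3=2  J4=34  J5=17
Waiting(J4) = turnaround − burst = 34 − 10 = 24

24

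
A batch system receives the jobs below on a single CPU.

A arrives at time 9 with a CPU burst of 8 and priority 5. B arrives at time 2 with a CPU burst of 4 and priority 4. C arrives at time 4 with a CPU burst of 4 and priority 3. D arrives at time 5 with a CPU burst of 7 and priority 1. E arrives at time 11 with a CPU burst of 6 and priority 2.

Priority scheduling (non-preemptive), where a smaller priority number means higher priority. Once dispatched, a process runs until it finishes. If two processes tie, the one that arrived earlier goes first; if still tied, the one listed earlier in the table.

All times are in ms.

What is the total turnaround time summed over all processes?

61

Schedule: | idle 0-2 | B 2-6 | D 6-13 | E 13-19 | C 19-23 | A 23-31 |
Completion: A=31  B=6  C=23  D=13  E=19
Turnaround (C−A): A=22  B=4  C=19  D=8  E=8
Turnaround = completion − arrival: A=22, B=4, C=19, D=8, E=8
Total turnaround = 22 + 4 + 19 + 8 + 8 = 61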